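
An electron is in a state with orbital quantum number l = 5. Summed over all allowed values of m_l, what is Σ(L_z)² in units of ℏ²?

The allowed m_l values are -5, -4, -3, -2, -1, 0, 1, 2, 3, 4, 5.
Summing m² from −5 to 5: Σ m_l² = 110.

Σ(L_z)² = 110 ℏ²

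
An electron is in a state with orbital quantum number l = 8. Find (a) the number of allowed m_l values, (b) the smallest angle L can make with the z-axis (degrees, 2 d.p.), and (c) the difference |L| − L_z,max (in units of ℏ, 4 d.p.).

There are 2l+1 = 17 values of m_l.
cos θ_min = 8/√72, so θ_min ≈ 19.47°.
|L| − L_z,max = (6√2 − 8)ℏ ≈ 0.4853ℏ.

17 values; θ_min ≈ 19.47°; |L|−L_z,max ≈ 0.4853ℏ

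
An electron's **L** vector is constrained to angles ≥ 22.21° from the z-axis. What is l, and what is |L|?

cos²θ_min = l/(l+1) = 0.8571.
Thus l = 0.8571/(1 − 0.8571) ≈ 6.
Then |L| = ℏ√(6·7) = √42 ℏ.

l = 6, |L| = √42 ℏ ≈ 6.481ℏ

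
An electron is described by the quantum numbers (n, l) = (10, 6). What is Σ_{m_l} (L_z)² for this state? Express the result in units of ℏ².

Σ(L_z)² = 182 ℏ²

The allowed m_l values are -6, -5, -4, -3, -2, -1, 0, 1, 2, 3, 4, 5, 6.
Σ m_l² = l(l+1)(2l+1)/3 = 6·7·13/3 = 182.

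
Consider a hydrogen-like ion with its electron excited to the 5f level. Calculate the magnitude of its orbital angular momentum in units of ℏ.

The 5f level has l = 3.
|L| = ℏ√(l(l+1)) = ℏ√(3·4) = 2√3 ℏ

|L| = 2√3 ℏ ≈ 3.464ℏ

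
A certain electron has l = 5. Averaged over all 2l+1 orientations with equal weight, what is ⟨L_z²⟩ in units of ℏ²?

The allowed m_l values are -5, -4, -3, -2, -1, 0, 1, 2, 3, 4, 5.
Average of L_z² over 11 states: 110/11 ℏ² = 10 ℏ².

⟨L_z²⟩ = 10 ℏ²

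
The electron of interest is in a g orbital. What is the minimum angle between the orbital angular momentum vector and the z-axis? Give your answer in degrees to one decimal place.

θ_min ≈ 26.6°

For a g orbital, l = 4.
|L| = √(l(l+1)) ℏ = 2√5 ℏ.
The smallest angle corresponds to the largest L_z, i.e. m_l = l = 4, giving L_z = 4ℏ.
cos θ_min = 4/√20, so θ_min ≈ 26.6°.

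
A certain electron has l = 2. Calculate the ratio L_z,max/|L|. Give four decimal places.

L_z,max/|L| = 0.8165

|L| = √6 ℏ ≈ 2.4495ℏ, while L_z,max = lℏ = 2ℏ.
L_z,max/|L| = 2/√6 = 0.8165.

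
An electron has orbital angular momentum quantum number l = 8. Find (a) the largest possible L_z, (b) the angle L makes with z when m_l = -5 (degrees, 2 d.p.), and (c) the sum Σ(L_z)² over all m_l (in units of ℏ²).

L_z,max = 8ℏ; θ(m_l=-5) ≈ 126.10°; Σ(L_z)² = 408 ℏ²

L_z,max = lℏ = 8ℏ.
For m_l = -5: cos θ = -5/√72, θ ≈ 126.10°.
Σ m_l² = 408, so Σ(L_z)² = 408 ℏ².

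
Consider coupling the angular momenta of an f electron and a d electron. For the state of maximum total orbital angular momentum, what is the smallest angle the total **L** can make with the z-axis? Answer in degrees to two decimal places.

θ_min ≈ 24.09°

Angular momentum addition gives L = |l₁ − l₂|, …, l₁ + l₂.
So L can be 1, 2, 3, 4, 5.
The maximum is L = 5, with |L_tot| = ℏ√(5·6) = √30 ℏ.
The minimum angle with z is arccos(5/√30) ≈ 24.09°.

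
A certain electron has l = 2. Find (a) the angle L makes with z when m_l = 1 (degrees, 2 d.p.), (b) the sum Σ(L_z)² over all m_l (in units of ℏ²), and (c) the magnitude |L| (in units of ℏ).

For m_l = 1: cos θ = 1/√6, θ ≈ 65.91°.
Σ m_l² = 10, so Σ(L_z)² = 10 ℏ².
|L| = ℏ√(2·3) = √6 ℏ ≈ 2.449ℏ.

θ(m_l=1) ≈ 65.91°; Σ(L_z)² = 10 ℏ²; |L| = √6 ℏ ≈ 2.449ℏ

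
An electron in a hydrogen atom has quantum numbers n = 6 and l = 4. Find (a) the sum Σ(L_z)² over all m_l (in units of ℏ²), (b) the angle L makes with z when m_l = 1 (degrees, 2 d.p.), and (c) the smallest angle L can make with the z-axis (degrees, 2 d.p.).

Σ m_l² = 60, so Σ(L_z)² = 60 ℏ².
For m_l = 1: cos θ = 1/√20, θ ≈ 77.08°.
cos θ_min = 4/√20, so θ_min ≈ 26.57°.

Σ(L_z)² = 60 ℏ²; θ(m_l=1) ≈ 77.08°; θ_min ≈ 26.57°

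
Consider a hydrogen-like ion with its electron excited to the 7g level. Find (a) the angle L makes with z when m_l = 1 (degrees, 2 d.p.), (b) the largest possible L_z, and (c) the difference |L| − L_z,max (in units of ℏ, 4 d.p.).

The 7g level has l = 4.
For m_l = 1: cos θ = 1/√20, θ ≈ 77.08°.
L_z,max = lℏ = 4ℏ.
|L| − L_z,max = (2√5 − 4)ℏ ≈ 0.4721ℏ.

θ(m_l=1) ≈ 77.08°; L_z,max = 4ℏ; |L|−L_z,max ≈ 0.4721ℏ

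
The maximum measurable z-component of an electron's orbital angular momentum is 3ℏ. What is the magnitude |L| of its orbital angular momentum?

|L| = 2√3 ℏ ≈ 3.464ℏ

The maximum L_z equals lℏ, giving l = 3.
|L| = √(l(l+1)) ℏ = 2√3 ℏ.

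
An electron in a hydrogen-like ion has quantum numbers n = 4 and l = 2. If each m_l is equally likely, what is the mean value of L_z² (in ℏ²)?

The allowed m_l values are -2, -1, 0, 1, 2.
Average of L_z² over 5 states: 10/5 ℏ² = 2 ℏ².

⟨L_z²⟩ = 2 ℏ²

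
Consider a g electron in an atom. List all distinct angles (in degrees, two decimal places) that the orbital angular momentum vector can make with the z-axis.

For a g orbital, l = 4.
|L| = √(l(l+1)) ℏ = 2√5 ℏ.
cos θ = m_l/√20 for each m_l ∈ {-4, -3, -2, -1, 0, 1, 2, 3, 4}.

θ ∈ {26.57°, 47.87°, 63.43°, 77.08°, 90.00°, 102.92°, 116.57°, 132.13°, 153.43°}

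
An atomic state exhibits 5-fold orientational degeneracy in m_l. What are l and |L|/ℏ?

5 = 2l + 1, so l = (5−1)/2 = 2.
|L| = ℏ√(l(l+1)) = ℏ√(2·3) = √6 ℏ.

l = 2, |L| = √6 ℏ ≈ 2.449ℏ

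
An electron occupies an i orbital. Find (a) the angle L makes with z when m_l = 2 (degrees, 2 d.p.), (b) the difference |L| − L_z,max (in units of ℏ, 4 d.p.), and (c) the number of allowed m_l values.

θ(m_l=2) ≈ 72.02°; |L|−L_z,max ≈ 0.4807ℏ; 13 values

For an i orbital, l = 6.
For m_l = 2: cos θ = 2/√42, θ ≈ 72.02°.
|L| − L_z,max = (√42 − 6)ℏ ≈ 0.4807ℏ.
There are 2l+1 = 13 values of m_l.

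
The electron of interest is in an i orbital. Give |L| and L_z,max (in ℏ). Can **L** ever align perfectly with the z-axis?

No: L_z,max = 6ℏ < |L| = √42 ℏ ≈ 6.481ℏ

An i state has l = 6.
|L| = √42 ℏ ≈ 6.4807ℏ, while L_z,max = lℏ = 6ℏ.
Since |L| > L_z,max, the vector can never point exactly along z; the closest it comes is θ_min = arccos(6/√42) ≈ 22.2°.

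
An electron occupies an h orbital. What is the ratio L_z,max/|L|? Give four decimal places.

An h state has l = 5.
|L| = √30 ℏ ≈ 5.4772ℏ, while L_z,max = lℏ = 5ℏ.
L_z,max/|L| = 5/√30 = 0.9129.

L_z,max/|L| = 0.9129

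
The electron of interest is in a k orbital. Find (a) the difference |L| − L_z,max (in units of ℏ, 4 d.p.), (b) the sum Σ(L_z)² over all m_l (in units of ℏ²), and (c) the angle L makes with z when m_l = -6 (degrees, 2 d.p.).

|L|−L_z,max ≈ 0.4833ℏ; Σ(L_z)² = 280 ℏ²; θ(m_l=-6) ≈ 143.30°

A k state has l = 7.
|L| − L_z,max = (2√14 − 7)ℏ ≈ 0.4833ℏ.
Σ m_l² = 280, so Σ(L_z)² = 280 ℏ².
For m_l = -6: cos θ = -6/√56, θ ≈ 143.30°.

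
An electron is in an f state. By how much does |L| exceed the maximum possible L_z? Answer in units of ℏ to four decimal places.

For an f orbital, l = 3.
|L| = 2√3 ℏ ≈ 3.4641ℏ, while L_z,max = lℏ = 3ℏ.
The difference is (2√3 − 3)ℏ ≈ 0.4641ℏ.

|L| − L_z,max ≈ 0.4641ℏ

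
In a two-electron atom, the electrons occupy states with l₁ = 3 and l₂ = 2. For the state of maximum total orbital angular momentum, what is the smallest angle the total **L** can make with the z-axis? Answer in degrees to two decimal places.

Angular momentum addition gives L = |l₁ − l₂|, …, l₁ + l₂.
L ∈ {1, 2, 3, 4, 5}.
The maximum is L = 5, with |L_tot| = ℏ√(5·6) = √30 ℏ.
The minimum angle with z is arccos(5/√30) ≈ 24.09°.

θ_min ≈ 24.09°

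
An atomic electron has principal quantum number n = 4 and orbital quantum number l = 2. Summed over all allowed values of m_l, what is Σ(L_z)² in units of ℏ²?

m_l ∈ {-2, -1, 0, 1, 2}.
Summing m² from −2 to 2: Σ m_l² = 10.

Σ(L_z)² = 10 ℏ²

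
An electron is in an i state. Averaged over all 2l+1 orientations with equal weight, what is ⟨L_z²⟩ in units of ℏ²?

An i state has l = 6.
m_l ∈ {-6, -5, -4, -3, -2, -1, 0, 1, 2, 3, 4, 5, 6}.
⟨L_z²⟩ = ℏ²·(Σ m_l²)/(2l+1) = ℏ²·182/13 = 14ℏ².

⟨L_z²⟩ = 14 ℏ²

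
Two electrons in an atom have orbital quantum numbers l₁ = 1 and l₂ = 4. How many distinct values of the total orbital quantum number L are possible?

3

By the triangle rule, |l₁ − l₂| ≤ L ≤ l₁ + l₂.
So L can be 3, 4, 5.
That is 3 values.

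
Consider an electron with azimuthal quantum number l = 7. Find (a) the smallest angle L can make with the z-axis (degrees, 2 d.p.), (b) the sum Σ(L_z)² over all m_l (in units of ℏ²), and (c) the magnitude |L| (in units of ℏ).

θ_min ≈ 20.70°; Σ(L_z)² = 280 ℏ²; |L| = 2√14 ℏ ≈ 7.483ℏ

cos θ_min = 7/√56, so θ_min ≈ 20.70°.
Σ m_l² = 280, so Σ(L_z)² = 280 ℏ².
|L| = ℏ√(7·8) = 2√14 ℏ ≈ 7.483ℏ.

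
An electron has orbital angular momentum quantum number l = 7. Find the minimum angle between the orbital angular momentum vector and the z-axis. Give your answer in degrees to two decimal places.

θ_min ≈ 20.70°

|L| = ℏ√(l(l+1)) = 2√14 ℏ.
The smallest angle corresponds to the largest L_z, i.e. m_l = l = 7, giving L_z = 7ℏ.
cos θ_min = 7/√56, so θ_min ≈ 20.70°.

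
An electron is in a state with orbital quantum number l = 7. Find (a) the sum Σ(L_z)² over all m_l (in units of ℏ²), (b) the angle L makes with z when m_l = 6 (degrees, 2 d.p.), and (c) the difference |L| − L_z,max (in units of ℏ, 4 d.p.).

Σ(L_z)² = 280 ℏ²; θ(m_l=6) ≈ 36.70°; |L|−L_z,max ≈ 0.4833ℏ

Σ m_l² = 280, so Σ(L_z)² = 280 ℏ².
For m_l = 6: cos θ = 6/√56, θ ≈ 36.70°.
|L| − L_z,max = (2√14 − 7)ℏ ≈ 0.4833ℏ.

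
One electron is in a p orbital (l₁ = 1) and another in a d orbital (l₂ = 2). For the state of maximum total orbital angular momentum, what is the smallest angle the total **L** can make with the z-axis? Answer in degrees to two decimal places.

θ_min ≈ 30.00°

By the triangle rule, |l₁ − l₂| ≤ L ≤ l₁ + l₂.
Allowed values: L = 1, 2, 3.
The maximum is L = 3, with |L_tot| = ℏ√(3·4) = 2√3 ℏ.
The minimum angle with z is arccos(3/√12) ≈ 30.00°.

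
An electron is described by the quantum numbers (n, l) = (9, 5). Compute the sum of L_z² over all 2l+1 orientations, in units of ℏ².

Σ(L_z)² = 110 ℏ²

m_l runs from −5 to 5, i.e. {-5, -4, -3, -2, -1, 0, 1, 2, 3, 4, 5}.
Σ m_l² = l(l+1)(2l+1)/3 = 5·6·11/3 = 110.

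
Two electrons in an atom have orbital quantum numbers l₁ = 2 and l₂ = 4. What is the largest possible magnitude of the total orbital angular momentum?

|L_tot|_max = √42 ℏ ≈ 6.481ℏ

By the triangle rule, |l₁ − l₂| ≤ L ≤ l₁ + l₂.
L ∈ {2, 3, 4, 5, 6}.
The largest magnitude corresponds to L = 6: |L_tot| = ℏ√(6·7) = √42 ℏ.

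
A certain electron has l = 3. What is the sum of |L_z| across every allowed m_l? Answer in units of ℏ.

Σ|L_z| = 12 ℏ

The allowed m_l values are -3, -2, -1, 0, 1, 2, 3.
Σ|m_l| = 2(1+2+…+3) = 12.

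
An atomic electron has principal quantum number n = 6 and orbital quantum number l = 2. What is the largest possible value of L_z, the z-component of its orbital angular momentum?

L_z,max = 2ℏ

L_z = m_l ℏ with m_l ∈ {−2, …, 2}; the maximum is m_l = 2.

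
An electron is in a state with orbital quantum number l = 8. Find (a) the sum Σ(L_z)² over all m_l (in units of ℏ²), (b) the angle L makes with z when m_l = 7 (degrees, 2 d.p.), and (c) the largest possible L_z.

Σ m_l² = 408, so Σ(L_z)² = 408 ℏ².
For m_l = 7: cos θ = 7/√72, θ ≈ 34.42°.
L_z,max = lℏ = 8ℏ.

Σ(L_z)² = 408 ℏ²; θ(m_l=7) ≈ 34.42°; L_z,max = 8ℏ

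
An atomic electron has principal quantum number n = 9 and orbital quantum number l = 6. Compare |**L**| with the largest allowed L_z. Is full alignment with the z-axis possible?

No: L_z,max = 6ℏ < |L| = √42 ℏ ≈ 6.481ℏ

|L| = √42 ℏ ≈ 6.4807ℏ, while L_z,max = lℏ = 6ℏ.
Since |L| > L_z,max, the vector can never point exactly along z; the closest it comes is θ_min = arccos(6/√42) ≈ 22.2°.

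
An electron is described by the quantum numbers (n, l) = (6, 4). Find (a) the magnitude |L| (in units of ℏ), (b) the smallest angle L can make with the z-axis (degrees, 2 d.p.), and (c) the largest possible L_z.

|L| = 2√5 ℏ ≈ 4.472ℏ; θ_min ≈ 26.57°; L_z,max = 4ℏ

|L| = ℏ√(4·5) = 2√5 ℏ ≈ 4.472ℏ.
cos θ_min = 4/√20, so θ_min ≈ 26.57°.
L_z,max = lℏ = 4ℏ.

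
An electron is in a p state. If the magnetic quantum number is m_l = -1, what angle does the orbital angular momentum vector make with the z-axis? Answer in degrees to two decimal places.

θ ≈ 135.00°

The letter p corresponds to l = 1.
|L| = ℏ√(l(l+1)) = √2 ℏ.
L_z = m_l ℏ = −1ℏ.
cos θ = L_z/|L| = -1/√2, so θ ≈ 135.00°.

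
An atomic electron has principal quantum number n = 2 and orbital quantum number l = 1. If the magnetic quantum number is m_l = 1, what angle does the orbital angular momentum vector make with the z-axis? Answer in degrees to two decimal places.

θ ≈ 45.00°

|L| = √(l(l+1)) ℏ = √2 ℏ.
L_z = m_l ℏ = 1ℏ.
cos θ = L_z/|L| = 1/√2, so θ ≈ 45.00°.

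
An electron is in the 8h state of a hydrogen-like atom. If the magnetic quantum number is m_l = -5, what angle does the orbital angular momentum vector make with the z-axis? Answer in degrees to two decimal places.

θ ≈ 155.91°

For 8h, l = 5.
|L|² = l(l+1)ℏ² = 30ℏ², so |L| = √30 ℏ.
L_z = m_l ℏ = −5ℏ.
cos θ = L_z/|L| = -5/√30, so θ ≈ 155.91°.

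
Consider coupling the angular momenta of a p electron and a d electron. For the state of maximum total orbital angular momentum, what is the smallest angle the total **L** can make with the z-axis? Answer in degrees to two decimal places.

Angular momentum addition gives L = |l₁ − l₂|, …, l₁ + l₂.
Allowed values: L = 1, 2, 3.
The maximum is L = 3, with |L_tot| = ℏ√(3·4) = 2√3 ℏ.
The minimum angle with z is arccos(3/√12) ≈ 30.00°.

θ_min ≈ 30.00°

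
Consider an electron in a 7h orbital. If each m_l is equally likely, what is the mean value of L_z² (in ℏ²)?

⟨L_z²⟩ = 10 ℏ²

7h means n = 7, l = 5.
m_l ∈ {-5, -4, -3, -2, -1, 0, 1, 2, 3, 4, 5}.
Average of L_z² over 11 states: 110/11 ℏ² = 10 ℏ².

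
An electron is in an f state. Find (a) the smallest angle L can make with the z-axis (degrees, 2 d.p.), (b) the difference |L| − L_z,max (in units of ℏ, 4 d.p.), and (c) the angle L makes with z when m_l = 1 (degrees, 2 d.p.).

The letter f corresponds to l = 3.
cos θ_min = 3/√12, so θ_min ≈ 30.00°.
|L| − L_z,max = (2√3 − 3)ℏ ≈ 0.4641ℏ.
For m_l = 1: cos θ = 1/√12, θ ≈ 73.22°.

θ_min ≈ 30.00°; |L|−L_z,max ≈ 0.4641ℏ; θ(m_l=1) ≈ 73.22°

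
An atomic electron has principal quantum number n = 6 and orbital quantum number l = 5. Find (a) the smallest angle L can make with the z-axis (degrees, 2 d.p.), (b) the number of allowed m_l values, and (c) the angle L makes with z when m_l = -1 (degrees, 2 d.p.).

θ_min ≈ 24.09°; 11 values; θ(m_l=-1) ≈ 100.52°

cos θ_min = 5/√30, so θ_min ≈ 24.09°.
There are 2l+1 = 11 values of m_l.
For m_l = -1: cos θ = -1/√30, θ ≈ 100.52°.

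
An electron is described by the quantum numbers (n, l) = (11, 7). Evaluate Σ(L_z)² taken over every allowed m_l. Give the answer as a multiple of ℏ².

Σ(L_z)² = 280 ℏ²

m_l ∈ {-7, -6, -5, -4, -3, -2, -1, 0, 1, 2, 3, 4, 5, 6, 7}.
Summing m² from −7 to 7: Σ m_l² = 280.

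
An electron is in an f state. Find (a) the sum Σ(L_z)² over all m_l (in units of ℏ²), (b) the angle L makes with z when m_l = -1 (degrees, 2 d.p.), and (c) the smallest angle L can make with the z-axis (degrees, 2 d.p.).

For an f orbital, l = 3.
Σ m_l² = 28, so Σ(L_z)² = 28 ℏ².
For m_l = -1: cos θ = -1/√12, θ ≈ 106.78°.
cos θ_min = 3/√12, so θ_min ≈ 30.00°.

Σ(L_z)² = 28 ℏ²; θ(m_l=-1) ≈ 106.78°; θ_min ≈ 30.00°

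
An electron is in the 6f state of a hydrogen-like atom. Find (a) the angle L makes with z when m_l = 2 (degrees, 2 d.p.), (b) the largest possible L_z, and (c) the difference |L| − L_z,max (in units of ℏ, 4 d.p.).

θ(m_l=2) ≈ 54.74°; L_z,max = 3ℏ; |L|−L_z,max ≈ 0.4641ℏ

6f means n = 6, l = 3.
For m_l = 2: cos θ = 2/√12, θ ≈ 54.74°.
L_z,max = lℏ = 3ℏ.
|L| − L_z,max = (2√3 − 3)ℏ ≈ 0.4641ℏ.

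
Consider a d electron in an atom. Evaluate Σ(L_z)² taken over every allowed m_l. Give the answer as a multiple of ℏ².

The letter d corresponds to l = 2.
m_l ∈ {-2, -1, 0, 1, 2}.
Σ m_l² = l(l+1)(2l+1)/3 = 2·3·5/3 = 10.

Σ(L_z)² = 10 ℏ²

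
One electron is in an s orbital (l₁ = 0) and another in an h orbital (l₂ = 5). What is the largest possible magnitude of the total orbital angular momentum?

|L_tot|_max = √30 ℏ ≈ 5.477ℏ

L runs from |0 − 5| = 5 to 0 + 5 = 5.
Allowed values: L = 5.
The largest magnitude corresponds to L = 5: |L_tot| = ℏ√(5·6) = √30 ℏ.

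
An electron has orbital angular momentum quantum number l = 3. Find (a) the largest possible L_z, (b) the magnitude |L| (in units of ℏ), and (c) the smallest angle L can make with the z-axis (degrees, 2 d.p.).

L_z,max = lℏ = 3ℏ.
|L| = ℏ√(3·4) = 2√3 ℏ ≈ 3.464ℏ.
cos θ_min = 3/√12, so θ_min ≈ 30.00°.

L_z,max = 3ℏ; |L| = 2√3 ℏ ≈ 3.464ℏ; θ_min ≈ 30.00°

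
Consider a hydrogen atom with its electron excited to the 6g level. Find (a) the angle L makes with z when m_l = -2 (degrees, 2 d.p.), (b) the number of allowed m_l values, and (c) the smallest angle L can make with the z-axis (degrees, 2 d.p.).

The 6g level has l = 4.
For m_l = -2: cos θ = -2/√20, θ ≈ 116.57°.
There are 2l+1 = 9 values of m_l.
cos θ_min = 4/√20, so θ_min ≈ 26.57°.

θ(m_l=-2) ≈ 116.57°; 9 values; θ_min ≈ 26.57°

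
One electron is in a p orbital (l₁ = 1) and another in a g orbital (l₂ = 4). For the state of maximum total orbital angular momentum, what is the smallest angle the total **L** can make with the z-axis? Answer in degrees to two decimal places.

The total orbital quantum number L ranges from |l₁ − l₂| to l₁ + l₂ in integer steps.
Allowed values: L = 3, 4, 5.
The maximum is L = 5, with |L_tot| = ℏ√(5·6) = √30 ℏ.
The minimum angle with z is arccos(5/√30) ≈ 24.09°.

θ_min ≈ 24.09°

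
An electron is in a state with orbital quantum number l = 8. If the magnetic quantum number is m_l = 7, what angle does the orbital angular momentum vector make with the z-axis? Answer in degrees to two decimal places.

|L| = ℏ√(l(l+1)) = 6√2 ℏ.
L_z = m_l ℏ = 7ℏ.
cos θ = L_z/|L| = 7/√72, so θ ≈ 34.42°.

θ ≈ 34.42°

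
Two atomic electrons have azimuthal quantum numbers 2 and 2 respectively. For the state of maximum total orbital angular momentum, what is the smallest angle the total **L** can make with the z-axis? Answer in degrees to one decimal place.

θ_min ≈ 26.6°

By the triangle rule, |l₁ − l₂| ≤ L ≤ l₁ + l₂.
So L can be 0, 1, 2, 3, 4.
The maximum is L = 4, with |L_tot| = ℏ√(4·5) = 2√5 ℏ.
The minimum angle with z is arccos(4/√20) ≈ 26.6°.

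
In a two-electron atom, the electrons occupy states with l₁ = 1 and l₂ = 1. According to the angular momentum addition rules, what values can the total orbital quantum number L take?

L runs from |1 − 1| = 0 to 1 + 1 = 2.
Allowed values: L = 0, 1, 2.

L = 0, 1, 2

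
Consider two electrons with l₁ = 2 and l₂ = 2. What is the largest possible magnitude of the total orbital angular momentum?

|L_tot|_max = 2√5 ℏ ≈ 4.472ℏ

L runs from |2 − 2| = 0 to 2 + 2 = 4.
Allowed values: L = 0, 1, 2, 3, 4.
The largest magnitude corresponds to L = 4: |L_tot| = ℏ√(4·5) = 2√5 ℏ.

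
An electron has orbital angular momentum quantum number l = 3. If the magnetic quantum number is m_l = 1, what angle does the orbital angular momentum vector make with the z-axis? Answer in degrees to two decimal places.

|L|² = l(l+1)ℏ² = 12ℏ², so |L| = 2√3 ℏ.
L_z = m_l ℏ = 1ℏ.
cos θ = L_z/|L| = 1/√12, so θ ≈ 73.22°.

θ ≈ 73.22°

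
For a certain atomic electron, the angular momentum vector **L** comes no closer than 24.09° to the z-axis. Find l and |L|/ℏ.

l = 5, |L| = √30 ℏ ≈ 5.477ℏ

At minimum angle, m_l = l, so cos θ = l/√(l(l+1)); cos²θ = l/(l+1) = 0.8334.
Thus l = 0.8334/(1 − 0.8334) ≈ 5.
Then |L| = ℏ√(5·6) = √30 ℏ.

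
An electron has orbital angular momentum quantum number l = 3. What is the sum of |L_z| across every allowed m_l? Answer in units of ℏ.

m_l ∈ {-3, -2, -1, 0, 1, 2, 3}.
Σ|m_l| = 2·3(3+1)/2 = 12.

Σ|L_z| = 12 ℏ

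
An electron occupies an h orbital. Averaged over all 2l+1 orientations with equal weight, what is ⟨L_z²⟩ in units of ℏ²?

⟨L_z²⟩ = 10 ℏ²

An h state has l = 5.
m_l ∈ {-5, -4, -3, -2, -1, 0, 1, 2, 3, 4, 5}.
⟨L_z²⟩ = ℏ²·l(l+1)/3 = 10ℏ².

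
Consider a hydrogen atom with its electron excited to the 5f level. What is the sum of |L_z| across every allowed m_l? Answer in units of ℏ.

The 5f level has l = 3.
m_l runs from −3 to 3, i.e. {-3, -2, -1, 0, 1, 2, 3}.
Σ|m_l| = l(l+1) = 12.

Σ|L_z| = 12 ℏ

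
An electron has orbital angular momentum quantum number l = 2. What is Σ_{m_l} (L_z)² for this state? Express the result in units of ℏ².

Σ(L_z)² = 10 ℏ²

The allowed m_l values are -2, -1, 0, 1, 2.
Σ m_l² = 2·(1 + 4) = 10.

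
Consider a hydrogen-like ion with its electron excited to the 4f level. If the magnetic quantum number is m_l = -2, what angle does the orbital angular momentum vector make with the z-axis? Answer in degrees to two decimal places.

The 4f level has l = 3.
|L| = √(l(l+1)) ℏ = 2√3 ℏ.
L_z = m_l ℏ = −2ℏ.
cos θ = L_z/|L| = -2/√12, so θ ≈ 125.26°.

θ ≈ 125.26°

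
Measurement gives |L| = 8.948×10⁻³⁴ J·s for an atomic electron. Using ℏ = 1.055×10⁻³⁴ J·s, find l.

In units of ℏ, |L| ≈ 8.482.
l(l+1) ≈ 8.482² ≈ 71.94, so l = 8.

l = 8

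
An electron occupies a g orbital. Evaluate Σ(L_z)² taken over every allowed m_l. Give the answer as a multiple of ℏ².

For a g orbital, l = 4.
m_l runs from −4 to 4, i.e. {-4, -3, -2, -1, 0, 1, 2, 3, 4}.
Σ m_l² = l(l+1)(2l+1)/3 = 4·5·9/3 = 60.

Σ(L_z)² = 60 ℏ²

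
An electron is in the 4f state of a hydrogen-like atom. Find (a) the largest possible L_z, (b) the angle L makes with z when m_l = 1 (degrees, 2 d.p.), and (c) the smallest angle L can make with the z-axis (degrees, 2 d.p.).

The 4f subshell has l = 3.
L_z,max = lℏ = 3ℏ.
For m_l = 1: cos θ = 1/√12, θ ≈ 73.22°.
cos θ_min = 3/√12, so θ_min ≈ 30.00°.

L_z,max = 3ℏ; θ(m_l=1) ≈ 73.22°; θ_min ≈ 30.00°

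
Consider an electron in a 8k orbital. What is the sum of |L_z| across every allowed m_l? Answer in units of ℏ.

For 8k, l = 7.
The allowed m_l values are -7, -6, -5, -4, -3, -2, -1, 0, 1, 2, 3, 4, 5, 6, 7.
Σ|m_l| = 2(1+2+…+7) = 56.

Σ|L_z| = 56 ℏ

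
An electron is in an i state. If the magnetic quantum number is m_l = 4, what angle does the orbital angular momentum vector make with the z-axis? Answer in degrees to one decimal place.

θ ≈ 51.9°

The letter i corresponds to l = 6.
|L|² = l(l+1)ℏ² = 42ℏ², so |L| = √42 ℏ.
L_z = m_l ℏ = 4ℏ.
cos θ = L_z/|L| = 4/√42, so θ ≈ 51.9°.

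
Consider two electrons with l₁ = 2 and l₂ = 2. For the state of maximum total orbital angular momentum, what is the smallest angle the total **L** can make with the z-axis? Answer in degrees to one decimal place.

By the triangle rule, |l₁ − l₂| ≤ L ≤ l₁ + l₂.
Allowed values: L = 0, 1, 2, 3, 4.
The maximum is L = 4, with |L_tot| = ℏ√(4·5) = 2√5 ℏ.
The minimum angle with z is arccos(4/√20) ≈ 26.6°.

θ_min ≈ 26.6°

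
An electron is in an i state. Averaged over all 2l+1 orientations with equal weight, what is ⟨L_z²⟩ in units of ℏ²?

⟨L_z²⟩ = 14 ℏ²

For an i orbital, l = 6.
m_l runs from −6 to 6, i.e. {-6, -5, -4, -3, -2, -1, 0, 1, 2, 3, 4, 5, 6}.
⟨L_z²⟩ = ℏ²·(Σ m_l²)/(2l+1) = ℏ²·182/13 = 14ℏ².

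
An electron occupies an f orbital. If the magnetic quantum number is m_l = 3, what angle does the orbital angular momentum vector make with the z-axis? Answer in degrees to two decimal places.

θ ≈ 30.00°

An f state has l = 3.
|L| = √(l(l+1)) ℏ = 2√3 ℏ.
L_z = m_l ℏ = 3ℏ.
cos θ = L_z/|L| = 3/√12, so θ ≈ 30.00°.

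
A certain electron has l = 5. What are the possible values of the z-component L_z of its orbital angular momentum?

L_z ∈ {−5ℏ, −4ℏ, −3ℏ, −2ℏ, −ℏ, 0, ℏ, 2ℏ, 3ℏ, 4ℏ, 5ℏ}

L_z = m_l ℏ with m_l ranging from −l to +l in integer steps.
For l = 5: m_l ∈ {-5, -4, -3, -2, -1, 0, 1, 2, 3, 4, 5}.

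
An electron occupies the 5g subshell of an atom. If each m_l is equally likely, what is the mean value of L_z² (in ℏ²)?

The 5g subshell has l = 4.
The allowed m_l values are -4, -3, -2, -1, 0, 1, 2, 3, 4.
⟨L_z²⟩ = ℏ²·l(l+1)/3 = 6.667ℏ².

⟨L_z²⟩ = 6.667 ℏ²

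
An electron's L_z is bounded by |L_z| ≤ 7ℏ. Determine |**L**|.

|L| = 2√14 ℏ ≈ 7.483ℏ

The maximum L_z equals lℏ, giving l = 7.
|L| = ℏ√(l(l+1)) = 2√14 ℏ.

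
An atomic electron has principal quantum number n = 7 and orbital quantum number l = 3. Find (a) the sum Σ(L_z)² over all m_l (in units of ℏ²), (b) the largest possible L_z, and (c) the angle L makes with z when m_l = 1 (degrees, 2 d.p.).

Σ(L_z)² = 28 ℏ²; L_z,max = 3ℏ; θ(m_l=1) ≈ 73.22°

Σ m_l² = 28, so Σ(L_z)² = 28 ℏ².
L_z,max = lℏ = 3ℏ.
For m_l = 1: cos θ = 1/√12, θ ≈ 73.22°.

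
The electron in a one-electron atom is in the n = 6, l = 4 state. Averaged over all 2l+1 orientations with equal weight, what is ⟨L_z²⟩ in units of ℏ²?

m_l ∈ {-4, -3, -2, -1, 0, 1, 2, 3, 4}.
⟨L_z²⟩ = ℏ²·(Σ m_l²)/(2l+1) = ℏ²·60/9 = 6.667ℏ².

⟨L_z²⟩ = 6.667 ℏ²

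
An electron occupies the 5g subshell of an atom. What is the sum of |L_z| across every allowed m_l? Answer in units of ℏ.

Σ|L_z| = 20 ℏ

5g means n = 5, l = 4.
The allowed m_l values are -4, -3, -2, -1, 0, 1, 2, 3, 4.
Σ|m_l| = 2·4(4+1)/2 = 20.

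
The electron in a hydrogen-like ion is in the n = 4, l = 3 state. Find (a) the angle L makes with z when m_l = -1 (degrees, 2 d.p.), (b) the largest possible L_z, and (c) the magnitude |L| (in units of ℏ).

θ(m_l=-1) ≈ 106.78°; L_z,max = 3ℏ; |L| = 2√3 ℏ ≈ 3.464ℏ

For m_l = -1: cos θ = -1/√12, θ ≈ 106.78°.
L_z,max = lℏ = 3ℏ.
|L| = ℏ√(3·4) = 2√3 ℏ ≈ 3.464ℏ.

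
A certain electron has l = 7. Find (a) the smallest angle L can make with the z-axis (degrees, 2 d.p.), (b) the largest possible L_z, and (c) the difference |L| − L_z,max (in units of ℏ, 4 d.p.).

θ_min ≈ 20.70°; L_z,max = 7ℏ; |L|−L_z,max ≈ 0.4833ℏ

cos θ_min = 7/√56, so θ_min ≈ 20.70°.
L_z,max = lℏ = 7ℏ.
|L| − L_z,max = (2√14 − 7)ℏ ≈ 0.4833ℏ.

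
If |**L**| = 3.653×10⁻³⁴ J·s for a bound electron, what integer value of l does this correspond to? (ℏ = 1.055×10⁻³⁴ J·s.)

|L|/ℏ = (3.653×10⁻³⁴)/(1.055×10⁻³⁴) ≈ 3.463.
l(l+1) ≈ 3.463² ≈ 11.99, so l = 3.

l = 3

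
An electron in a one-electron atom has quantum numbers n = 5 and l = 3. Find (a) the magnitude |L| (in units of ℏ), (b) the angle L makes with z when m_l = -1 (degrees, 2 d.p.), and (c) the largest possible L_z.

|L| = ℏ√(3·4) = 2√3 ℏ ≈ 3.464ℏ.
For m_l = -1: cos θ = -1/√12, θ ≈ 106.78°.
L_z,max = lℏ = 3ℏ.

|L| = 2√3 ℏ ≈ 3.464ℏ; θ(m_l=-1) ≈ 106.78°; L_z,max = 3ℏ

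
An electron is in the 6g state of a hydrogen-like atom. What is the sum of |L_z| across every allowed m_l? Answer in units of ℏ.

Σ|L_z| = 20 ℏ

For 6g, l = 4.
The allowed m_l values are -4, -3, -2, -1, 0, 1, 2, 3, 4.
Σ|m_l| = l(l+1) = 20.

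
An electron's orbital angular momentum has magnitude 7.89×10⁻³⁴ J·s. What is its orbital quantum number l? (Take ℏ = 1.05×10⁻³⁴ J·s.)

l = 7

|L|/ℏ = (7.89×10⁻³⁴)/(1.05×10⁻³⁴) ≈ 7.514.
(|L|/ℏ)² = l(l+1) ≈ 56.46 ⇒ l = 7.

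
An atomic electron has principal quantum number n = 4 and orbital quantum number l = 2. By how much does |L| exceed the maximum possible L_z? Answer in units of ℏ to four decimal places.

|L| = √6 ℏ ≈ 2.4495ℏ, while L_z,max = lℏ = 2ℏ.
The difference is (√6 − 2)ℏ ≈ 0.4495ℏ.

|L| − L_z,max ≈ 0.4495ℏ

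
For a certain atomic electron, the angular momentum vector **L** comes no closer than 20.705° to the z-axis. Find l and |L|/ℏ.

cos²θ_min = l/(l+1) = 0.8750.
Thus l = 0.8750/(1 − 0.8750) ≈ 7.
Then |L| = ℏ√(7·8) = 2√14 ℏ.

l = 7, |L| = 2√14 ℏ ≈ 7.483ℏ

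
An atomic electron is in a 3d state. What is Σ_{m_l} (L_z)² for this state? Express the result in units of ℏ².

Σ(L_z)² = 10 ℏ²

3d means n = 3, l = 2.
The allowed m_l values are -2, -1, 0, 1, 2.
Σ m_l² = 2·(1 + 4) = 10.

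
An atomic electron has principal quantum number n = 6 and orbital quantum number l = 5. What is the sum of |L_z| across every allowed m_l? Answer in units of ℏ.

The allowed m_l values are -5, -4, -3, -2, -1, 0, 1, 2, 3, 4, 5.
Σ|m_l| = 2(1+2+…+5) = 30.

Σ|L_z| = 30 ℏ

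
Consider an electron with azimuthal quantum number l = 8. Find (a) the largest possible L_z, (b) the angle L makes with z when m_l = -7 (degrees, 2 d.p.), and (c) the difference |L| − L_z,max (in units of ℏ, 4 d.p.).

L_z,max = 8ℏ; θ(m_l=-7) ≈ 145.58°; |L|−L_z,max ≈ 0.4853ℏ

L_z,max = lℏ = 8ℏ.
For m_l = -7: cos θ = -7/√72, θ ≈ 145.58°.
|L| − L_z,max = (6√2 − 8)ℏ ≈ 0.4853ℏ.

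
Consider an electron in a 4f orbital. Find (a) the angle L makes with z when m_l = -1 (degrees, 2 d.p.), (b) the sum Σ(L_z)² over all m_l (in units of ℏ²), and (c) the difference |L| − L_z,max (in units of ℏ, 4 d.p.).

The 4f subshell has l = 3.
For m_l = -1: cos θ = -1/√12, θ ≈ 106.78°.
Σ m_l² = 28, so Σ(L_z)² = 28 ℏ².
|L| − L_z,max = (2√3 − 3)ℏ ≈ 0.4641ℏ.

θ(m_l=-1) ≈ 106.78°; Σ(L_z)² = 28 ℏ²; |L|−L_z,max ≈ 0.4641ℏ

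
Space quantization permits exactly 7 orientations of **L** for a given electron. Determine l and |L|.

l = 3, |L| = 2√3 ℏ ≈ 3.464ℏ

2l + 1 = 7 ⇒ l = 3.
|L| = ℏ√(l(l+1)) = ℏ√(3·4) = 2√3 ℏ.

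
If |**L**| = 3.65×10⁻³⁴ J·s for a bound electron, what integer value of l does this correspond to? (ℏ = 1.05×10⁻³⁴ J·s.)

l = 3

In units of ℏ, |L| ≈ 3.476.
l(l+1) ≈ 3.476² ≈ 12.08, so l = 3.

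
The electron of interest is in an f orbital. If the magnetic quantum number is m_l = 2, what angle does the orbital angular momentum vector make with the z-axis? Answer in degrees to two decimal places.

θ ≈ 54.74°

For an f orbital, l = 3.
|L| = ℏ√(l(l+1)) = 2√3 ℏ.
L_z = m_l ℏ = 2ℏ.
cos θ = L_z/|L| = 2/√12, so θ ≈ 54.74°.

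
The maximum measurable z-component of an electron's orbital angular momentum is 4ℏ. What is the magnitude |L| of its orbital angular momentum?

|L| = 2√5 ℏ ≈ 4.472ℏ

The maximum L_z equals lℏ, giving l = 4.
|L| = √(l(l+1)) ℏ = 2√5 ℏ.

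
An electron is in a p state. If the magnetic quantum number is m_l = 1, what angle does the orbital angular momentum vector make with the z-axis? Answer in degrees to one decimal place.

θ ≈ 45.0°

For a p orbital, l = 1.
|L| = √(l(l+1)) ℏ = √2 ℏ.
L_z = m_l ℏ = 1ℏ.
cos θ = L_z/|L| = 1/√2, so θ ≈ 45.0°.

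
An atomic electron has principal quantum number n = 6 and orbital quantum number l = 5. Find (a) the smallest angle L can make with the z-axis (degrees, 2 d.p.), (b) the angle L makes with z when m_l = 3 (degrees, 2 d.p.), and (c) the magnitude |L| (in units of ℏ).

cos θ_min = 5/√30, so θ_min ≈ 24.09°.
For m_l = 3: cos θ = 3/√30, θ ≈ 56.79°.
|L| = ℏ√(5·6) = √30 ℏ ≈ 5.477ℏ.

θ_min ≈ 24.09°; θ(m_l=3) ≈ 56.79°; |L| = √30 ℏ ≈ 5.477ℏ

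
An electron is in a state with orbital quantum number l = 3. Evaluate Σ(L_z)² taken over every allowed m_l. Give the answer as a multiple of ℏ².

m_l runs from −3 to 3, i.e. {-3, -2, -1, 0, 1, 2, 3}.
Summing m² from −3 to 3: Σ m_l² = 28.

Σ(L_z)² = 28 ℏ²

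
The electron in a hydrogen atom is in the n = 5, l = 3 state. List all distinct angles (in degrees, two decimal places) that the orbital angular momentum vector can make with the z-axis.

θ ∈ {30.00°, 54.74°, 73.22°, 90.00°, 106.78°, 125.26°, 150.00°}

|L|² = l(l+1)ℏ² = 12ℏ², so |L| = 2√3 ℏ.
cos θ = m_l/√12 for each m_l ∈ {-3, -2, -1, 0, 1, 2, 3}.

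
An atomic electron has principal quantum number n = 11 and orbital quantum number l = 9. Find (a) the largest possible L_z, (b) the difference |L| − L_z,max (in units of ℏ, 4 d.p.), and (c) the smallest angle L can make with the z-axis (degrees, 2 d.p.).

L_z,max = lℏ = 9ℏ.
|L| − L_z,max = (3√10 − 9)ℏ ≈ 0.4868ℏ.
cos θ_min = 9/√90, so θ_min ≈ 18.43°.

L_z,max = 9ℏ; |L|−L_z,max ≈ 0.4868ℏ; θ_min ≈ 18.43°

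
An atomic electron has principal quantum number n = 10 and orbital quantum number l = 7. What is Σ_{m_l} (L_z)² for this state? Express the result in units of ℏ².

Σ(L_z)² = 280 ℏ²

The allowed m_l values are -7, -6, -5, -4, -3, -2, -1, 0, 1, 2, 3, 4, 5, 6, 7.
Σ m_l² = 2·(1 + 4 + 9 + 16 + 25 + 36 + 49) = 280.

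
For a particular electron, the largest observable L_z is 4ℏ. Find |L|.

The maximum L_z equals lℏ, giving l = 4.
|L| = √(l(l+1)) ℏ = 2√5 ℏ.

|L| = 2√5 ℏ ≈ 4.472ℏ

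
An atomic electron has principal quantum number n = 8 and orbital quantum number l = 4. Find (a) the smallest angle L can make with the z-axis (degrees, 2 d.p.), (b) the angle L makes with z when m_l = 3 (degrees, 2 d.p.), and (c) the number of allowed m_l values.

cos θ_min = 4/√20, so θ_min ≈ 26.57°.
For m_l = 3: cos θ = 3/√20, θ ≈ 47.87°.
There are 2l+1 = 9 values of m_l.

θ_min ≈ 26.57°; θ(m_l=3) ≈ 47.87°; 9 values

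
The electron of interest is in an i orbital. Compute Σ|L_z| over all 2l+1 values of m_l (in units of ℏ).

Σ|L_z| = 42 ℏ

I corresponds to l = 6.
m_l runs from −6 to 6, i.e. {-6, -5, -4, -3, -2, -1, 0, 1, 2, 3, 4, 5, 6}.
Σ|m_l| = 2(1+2+…+6) = 42.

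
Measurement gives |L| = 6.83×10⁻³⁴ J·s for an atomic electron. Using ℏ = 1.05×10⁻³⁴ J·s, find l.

l = 6

In units of ℏ, |L| ≈ 6.505.
l(l+1) ≈ 6.505² ≈ 42.31, so l = 6.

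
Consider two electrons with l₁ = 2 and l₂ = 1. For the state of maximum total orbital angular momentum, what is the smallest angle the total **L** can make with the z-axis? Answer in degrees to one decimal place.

θ_min ≈ 30.0°

By the triangle rule, |l₁ − l₂| ≤ L ≤ l₁ + l₂.
Allowed values: L = 1, 2, 3.
The maximum is L = 3, with |L_tot| = ℏ√(3·4) = 2√3 ℏ.
The minimum angle with z is arccos(3/√12) ≈ 30.0°.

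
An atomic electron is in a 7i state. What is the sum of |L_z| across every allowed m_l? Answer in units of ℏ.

Σ|L_z| = 42 ℏ

7i means n = 7, l = 6.
The allowed m_l values are -6, -5, -4, -3, -2, -1, 0, 1, 2, 3, 4, 5, 6.
Σ|m_l| = l(l+1) = 42.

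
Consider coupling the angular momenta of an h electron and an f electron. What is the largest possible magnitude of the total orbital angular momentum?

Angular momentum addition gives L = |l₁ − l₂|, …, l₁ + l₂.
So L can be 2, 3, 4, 5, 6, 7, 8.
The largest magnitude corresponds to L = 8: |L_tot| = ℏ√(8·9) = 6√2 ℏ.

|L_tot|_max = 6√2 ℏ ≈ 8.485ℏ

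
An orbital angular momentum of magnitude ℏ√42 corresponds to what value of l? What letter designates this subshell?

l = 6 (i orbital)

Since |L|² = l(l+1)ℏ², l(l+1) = 42.
l² + l − 42 = 0 ⇒ l = 6.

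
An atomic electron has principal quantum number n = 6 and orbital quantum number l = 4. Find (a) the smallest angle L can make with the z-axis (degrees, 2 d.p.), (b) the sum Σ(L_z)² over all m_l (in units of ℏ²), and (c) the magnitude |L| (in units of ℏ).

cos θ_min = 4/√20, so θ_min ≈ 26.57°.
Σ m_l² = 60, so Σ(L_z)² = 60 ℏ².
|L| = ℏ√(4·5) = 2√5 ℏ ≈ 4.472ℏ.

θ_min ≈ 26.57°; Σ(L_z)² = 60 ℏ²; |L| = 2√5 ℏ ≈ 4.472ℏ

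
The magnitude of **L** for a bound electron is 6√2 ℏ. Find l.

(|L|/ℏ)² = l(l+1) = 72.
The positive root is l = 8.

l = 8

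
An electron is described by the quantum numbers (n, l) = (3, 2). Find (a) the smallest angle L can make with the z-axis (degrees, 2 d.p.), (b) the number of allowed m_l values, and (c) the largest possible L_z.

cos θ_min = 2/√6, so θ_min ≈ 35.26°.
There are 2l+1 = 5 values of m_l.
L_z,max = lℏ = 2ℏ.

θ_min ≈ 35.26°; 5 values; L_z,max = 2ℏ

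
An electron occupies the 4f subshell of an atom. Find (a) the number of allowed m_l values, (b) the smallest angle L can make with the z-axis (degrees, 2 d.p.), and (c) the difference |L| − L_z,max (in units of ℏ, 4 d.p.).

7 values; θ_min ≈ 30.00°; |L|−L_z,max ≈ 0.4641ℏ

For 4f, l = 3.
There are 2l+1 = 7 values of m_l.
cos θ_min = 3/√12, so θ_min ≈ 30.00°.
|L| − L_z,max = (2√3 − 3)ℏ ≈ 0.4641ℏ.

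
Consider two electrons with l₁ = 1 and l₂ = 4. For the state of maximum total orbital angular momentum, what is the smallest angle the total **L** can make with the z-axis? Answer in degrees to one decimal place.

θ_min ≈ 24.1°

By the triangle rule, |l₁ − l₂| ≤ L ≤ l₁ + l₂.
Allowed values: L = 3, 4, 5.
The maximum is L = 5, with |L_tot| = ℏ√(5·6) = √30 ℏ.
The minimum angle with z is arccos(5/√30) ≈ 24.1°.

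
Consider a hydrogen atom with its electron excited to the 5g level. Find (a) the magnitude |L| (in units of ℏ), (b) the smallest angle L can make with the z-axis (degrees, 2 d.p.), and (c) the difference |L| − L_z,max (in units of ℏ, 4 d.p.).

|L| = 2√5 ℏ ≈ 4.472ℏ; θ_min ≈ 26.57°; |L|−L_z,max ≈ 0.4721ℏ

The 5g level has l = 4.
|L| = ℏ√(4·5) = 2√5 ℏ ≈ 4.472ℏ.
cos θ_min = 4/√20, so θ_min ≈ 26.57°.
|L| − L_z,max = (2√5 − 4)ℏ ≈ 0.4721ℏ.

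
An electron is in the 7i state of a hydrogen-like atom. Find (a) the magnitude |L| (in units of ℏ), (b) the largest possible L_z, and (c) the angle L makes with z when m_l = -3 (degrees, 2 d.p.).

|L| = √42 ℏ ≈ 6.481ℏ; L_z,max = 6ℏ; θ(m_l=-3) ≈ 117.58°

7i means n = 7, l = 6.
|L| = ℏ√(6·7) = √42 ℏ ≈ 6.481ℏ.
L_z,max = lℏ = 6ℏ.
For m_l = -3: cos θ = -3/√42, θ ≈ 117.58°.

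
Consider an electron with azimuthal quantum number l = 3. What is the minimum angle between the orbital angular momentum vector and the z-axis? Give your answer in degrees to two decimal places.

θ_min ≈ 30.00°

|L|² = l(l+1)ℏ² = 12ℏ², so |L| = 2√3 ℏ.
The smallest angle corresponds to the largest L_z, i.e. m_l = l = 3, giving L_z = 3ℏ.
cos θ_min = 3/√12, so θ_min ≈ 30.00°.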